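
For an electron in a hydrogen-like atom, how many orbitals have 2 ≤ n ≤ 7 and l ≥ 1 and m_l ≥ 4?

10

Work shell by shell — for each n, count the (l, m_l) pairs that satisfy l ≥ 1 and m_l ≥ 4:
n=5 → 1; n=6 → 3; n=7 → 6.
Total orbitals: 1 + 3 + 6 = 10.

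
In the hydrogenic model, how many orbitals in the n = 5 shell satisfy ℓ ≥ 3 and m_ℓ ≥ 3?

3

For n = 5, ℓ ranges over 0 … 4.
Per ℓ-value: ℓ=3 → 1; ℓ=4 → 2.
Total orbitals: 1 + 2 = 3.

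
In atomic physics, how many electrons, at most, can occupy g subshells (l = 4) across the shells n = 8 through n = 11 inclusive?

A g subshell (l = 4) exists for every n ≥ 5, so shells n = 8, 9, 10, 11 each contribute one — 4 subshells.
Since each g subshell holds 2(2·4+1) = 18 electrons, the total is 4 × 18 = 72.

72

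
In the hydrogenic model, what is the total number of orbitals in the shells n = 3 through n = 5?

50

Shell n has n² orbitals: 3²=9 + 4²=16 + 5²=25 = 50 orbitals.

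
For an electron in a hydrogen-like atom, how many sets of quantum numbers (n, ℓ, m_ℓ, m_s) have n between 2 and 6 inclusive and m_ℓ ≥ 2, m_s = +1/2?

20

Work shell by shell — for each n, count the (ℓ, m_ℓ) pairs that satisfy m_ℓ ≥ 2:
n=3 → 1; n=4 → 3; n=5 → 6; n=6 → 10.
Orbitals: 1 + 3 + 6 + 10 = 20. With m_s fixed to +1/2 there is one state per orbital, so 20 states.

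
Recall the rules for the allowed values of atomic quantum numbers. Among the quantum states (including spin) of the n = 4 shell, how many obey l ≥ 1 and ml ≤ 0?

Per l-value: l=1 → 2; l=2 → 3; l=3 → 4.
Orbitals: 2 + 3 + 4 = 9. Each orbital carries two spin states, so 9 × 2 = 18 states.

18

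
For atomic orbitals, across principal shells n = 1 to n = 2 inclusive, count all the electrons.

Shell n has n² orbitals: 1²=1 + 2²=4 = 5 orbitals.
Two spin states per orbital: 2 × 5 = 10 electrons.

10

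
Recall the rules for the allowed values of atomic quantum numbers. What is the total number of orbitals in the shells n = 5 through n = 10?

355

Shell n has n² orbitals: 5²=25 + 6²=36 + 7²=49 + 8²=64 + 9²=81 + 10²=100 = 355 orbitals.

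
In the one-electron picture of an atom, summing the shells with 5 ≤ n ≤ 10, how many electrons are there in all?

Shell n has n² orbitals: 5²=25 + 6²=36 + 7²=49 + 8²=64 + 9²=81 + 10²=100 = 355 orbitals.
Two spin states per orbital: 2 × 355 = 710 electrons.

710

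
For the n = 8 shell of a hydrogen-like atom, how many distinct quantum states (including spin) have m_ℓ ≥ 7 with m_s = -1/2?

1

With n = 8 the allowed ℓ are 0, 1, …, 7.
Orbitals with m_ℓ ≥ 7, by ℓ: ℓ=7 → 1.
Orbitals: 1. With m_s fixed to a single value there is one state per orbital, giving 1 state.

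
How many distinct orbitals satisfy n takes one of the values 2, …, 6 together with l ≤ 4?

79

Per-shell orbital counts meeting the constraint:
n=2 → 4; n=3 → 9; n=4 → 16; n=5 → 25; n=6 → 25.
Total orbitals: 4 + 9 + 16 + 25 + 25 = 79.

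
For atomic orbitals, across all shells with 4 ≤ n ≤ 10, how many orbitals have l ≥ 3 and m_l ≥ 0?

Treat each shell separately and count matching orbitals:
n=4 → 4; n=5 → 9; n=6 → 15; n=7 → 22; n=8 → 30; n=9 → 39; n=10 → 49.
Total orbitals: 4 + 9 + 15 + 22 + 30 + 39 + 49 = 168.

168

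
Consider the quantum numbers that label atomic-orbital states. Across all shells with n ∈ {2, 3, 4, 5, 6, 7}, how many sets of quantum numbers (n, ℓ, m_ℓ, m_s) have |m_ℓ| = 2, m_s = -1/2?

30

For each n in the range, tally the orbitals obeying |m_ℓ| = 2:
n=3 → 2; n=4 → 4; n=5 → 6; n=6 → 8; n=7 → 10.
Orbitals: 2 + 4 + 6 + 8 + 10 = 30. With m_s fixed to -1/2 there is one state per orbital, so 30 states.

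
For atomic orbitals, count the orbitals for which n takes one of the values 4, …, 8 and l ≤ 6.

175

Work shell by shell — for each n, count the (l, ml) pairs that satisfy l ≤ 6:
n=4 → 16; n=5 → 25; n=6 → 36; n=7 → 49; n=8 → 49.
Total orbitals: 16 + 25 + 36 + 49 + 49 = 175.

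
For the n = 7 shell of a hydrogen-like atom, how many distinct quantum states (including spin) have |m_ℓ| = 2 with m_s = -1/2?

For n = 7, ℓ ranges over 0 … 6.
The (ℓ, m_ℓ) pairs meeting |m_ℓ| = 2 give: ℓ=2 → 2; ℓ=3 → 2; ℓ=4 → 2; ℓ=5 → 2; ℓ=6 → 2.
Orbitals: 2 + 2 + 2 + 2 + 2 = 10. With m_s fixed to a single value there is one state per orbital, giving 10 states.

10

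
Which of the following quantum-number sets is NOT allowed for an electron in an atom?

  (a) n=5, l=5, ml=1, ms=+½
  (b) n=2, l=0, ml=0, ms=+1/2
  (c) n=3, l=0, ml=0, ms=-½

(a)

(a) has l = 5 ≥ n = 5, violating 0 ≤ l ≤ n−1.
The remaining sets (b), (c) satisfy all four rules.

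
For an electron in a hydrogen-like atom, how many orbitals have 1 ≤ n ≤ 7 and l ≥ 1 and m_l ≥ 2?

35

For each n in the range, tally the orbitals obeying l ≥ 1 and m_l ≥ 2:
n=3 → 1; n=4 → 3; n=5 → 6; n=6 → 10; n=7 → 15.
Total orbitals: 1 + 3 + 6 + 10 + 15 = 35.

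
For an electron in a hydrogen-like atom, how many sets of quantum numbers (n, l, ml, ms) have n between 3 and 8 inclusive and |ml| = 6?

12

Per-shell orbital counts meeting the constraint:
n=7 → 2; n=8 → 4.
Orbitals: 2 + 4 = 6. Including both spin states (ms = ±1/2) gives 2 × 6 = 12 states.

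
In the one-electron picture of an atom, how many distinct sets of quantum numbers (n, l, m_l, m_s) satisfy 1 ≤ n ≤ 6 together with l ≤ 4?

Treat each shell separately and count matching orbitals:
n=1 → 1; n=2 → 4; n=3 → 9; n=4 → 16; n=5 → 25; n=6 → 25.
Orbitals: 1 + 4 + 9 + 16 + 25 + 25 = 80. Including both spin states (m_s = ±1/2) gives 2 × 80 = 160 states.

160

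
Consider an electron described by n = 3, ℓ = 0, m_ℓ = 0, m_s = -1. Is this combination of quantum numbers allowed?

No

The spin quantum number for an electron can only be m_s = +1/2 or −1/2; m_s = -1 is not one of those.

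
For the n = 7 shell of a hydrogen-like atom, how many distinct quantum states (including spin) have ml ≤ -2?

30

The (l, ml) pairs meeting ml ≤ -2 give: l=2 → 1; l=3 → 2; l=4 → 3; l=5 → 4; l=6 → 5.
Orbitals: 1 + 2 + 3 + 4 + 5 = 15. Each orbital carries two spin states, so 15 × 2 = 30 states.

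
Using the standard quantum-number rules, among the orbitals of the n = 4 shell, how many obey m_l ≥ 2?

For n = 4, l ranges over 0 … 3.
Orbitals with m_l ≥ 2, by l: l=2 → 1; l=3 → 2.
Total orbitals: 1 + 2 = 3.

3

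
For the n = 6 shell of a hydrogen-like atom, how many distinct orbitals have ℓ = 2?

Go through ℓ = 0, …, 5 (the values permitted for n = 6).
The (ℓ, m_ℓ) pairs meeting ℓ = 2 give: ℓ=2 → 5.
Total orbitals: 5.

5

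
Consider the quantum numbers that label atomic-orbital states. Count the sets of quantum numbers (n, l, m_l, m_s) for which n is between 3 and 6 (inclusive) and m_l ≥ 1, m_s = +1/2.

For each n in the range, tally the orbitals obeying m_l ≥ 1:
n=3 → 3; n=4 → 6; n=5 → 10; n=6 → 15.
Orbitals: 3 + 6 + 10 + 15 = 34. With m_s fixed to +1/2 there is one state per orbital, so 34 states.

34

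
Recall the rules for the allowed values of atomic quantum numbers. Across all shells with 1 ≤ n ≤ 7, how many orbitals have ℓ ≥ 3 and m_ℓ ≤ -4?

10

Go shell by shell, enumerating (ℓ, m_ℓ) with ℓ ≥ 3 and m_ℓ ≤ -4:
n=5 → 1; n=6 → 3; n=7 → 6.
Total orbitals: 1 + 3 + 6 = 10.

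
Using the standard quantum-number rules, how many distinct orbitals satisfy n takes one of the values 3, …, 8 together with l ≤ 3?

89

For each n in the range, tally the orbitals obeying l ≤ 3:
n=3 → 9; n=4 → 16; n=5 → 16; n=6 → 16; n=7 → 16; n=8 → 16.
Total orbitals: 9 + 16 + 16 + 16 + 16 + 16 = 89.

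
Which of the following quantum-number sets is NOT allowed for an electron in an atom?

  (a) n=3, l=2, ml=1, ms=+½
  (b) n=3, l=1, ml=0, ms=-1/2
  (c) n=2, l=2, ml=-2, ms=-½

(c)

(c) has l = 2 ≥ n = 2, violating 0 ≤ l ≤ n−1.
The remaining sets (a), (b) satisfy all four rules.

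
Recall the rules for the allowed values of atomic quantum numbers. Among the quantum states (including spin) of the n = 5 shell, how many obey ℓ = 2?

10

Per ℓ-value: ℓ=2 → 5.
Orbitals: 5. Each orbital carries two spin states, so 5 × 2 = 10 states.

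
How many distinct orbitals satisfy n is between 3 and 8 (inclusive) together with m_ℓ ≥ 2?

Count contributing orbitals for each principal shell:
n=3 → 1; n=4 → 3; n=5 → 6; n=6 → 10; n=7 → 15; n=8 → 21.
Total orbitals: 1 + 3 + 6 + 10 + 15 + 21 = 56.

56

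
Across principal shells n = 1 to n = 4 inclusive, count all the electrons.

Shell n has n² orbitals: 1²=1 + 2²=4 + 3²=9 + 4²=16 = 30 orbitals.
Two spin states per orbital: 2 × 30 = 60 electrons.

60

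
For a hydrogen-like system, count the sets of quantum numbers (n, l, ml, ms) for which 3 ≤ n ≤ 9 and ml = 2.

Go shell by shell, enumerating (l, ml) with ml = 2:
n=3 → 1; n=4 → 2; n=5 → 3; n=6 → 4; n=7 → 5; n=8 → 6; n=9 → 7.
Orbitals: 1 + 2 + 3 + 4 + 5 + 6 + 7 = 28. Including both spin states (ms = ±1/2) gives 2 × 28 = 56 states.

56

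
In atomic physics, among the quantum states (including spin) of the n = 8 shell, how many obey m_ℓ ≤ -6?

6

The n = 8 shell has ℓ = 0 through 7; check each.
Contributions: ℓ=6 → 1; ℓ=7 → 2.
Orbitals: 1 + 2 = 3. Each orbital carries two spin states, so 3 × 2 = 6 states.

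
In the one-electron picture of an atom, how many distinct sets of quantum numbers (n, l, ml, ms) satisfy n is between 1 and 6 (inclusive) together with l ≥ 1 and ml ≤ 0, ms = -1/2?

Treat each shell separately and count matching orbitals:
n=2 → 2; n=3 → 5; n=4 → 9; n=5 → 14; n=6 → 20.
Orbitals: 2 + 5 + 9 + 14 + 20 = 50. With ms fixed to -1/2 there is one state per orbital, so 50 states.

50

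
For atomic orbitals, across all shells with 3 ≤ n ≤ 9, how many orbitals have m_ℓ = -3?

21

Count contributing orbitals for each principal shell:
n=4 → 1; n=5 → 2; n=6 → 3; n=7 → 4; n=8 → 5; n=9 → 6.
Total orbitals: 1 + 2 + 3 + 4 + 5 + 6 = 21.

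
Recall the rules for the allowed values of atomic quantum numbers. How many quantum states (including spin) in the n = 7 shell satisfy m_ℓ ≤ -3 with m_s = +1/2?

10

The n = 7 shell has ℓ = 0 through 6; check each.
Per ℓ-value: ℓ=3 → 1; ℓ=4 → 2; ℓ=5 → 3; ℓ=6 → 4.
Orbitals: 1 + 2 + 3 + 4 = 10. With m_s fixed to a single value there is one state per orbital, giving 10 states.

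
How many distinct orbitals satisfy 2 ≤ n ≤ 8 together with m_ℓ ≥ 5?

10

Go shell by shell, enumerating (ℓ, m_ℓ) with m_ℓ ≥ 5:
n=6 → 1; n=7 → 3; n=8 → 6.
Total orbitals: 1 + 3 + 6 = 10.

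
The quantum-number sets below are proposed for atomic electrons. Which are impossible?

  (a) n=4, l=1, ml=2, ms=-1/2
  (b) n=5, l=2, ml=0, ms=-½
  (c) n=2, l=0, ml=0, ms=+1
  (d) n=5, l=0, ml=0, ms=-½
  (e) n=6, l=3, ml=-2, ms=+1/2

(a) and (c)

(a) has |ml| = 2 > l = 1, violating −l ≤ ml ≤ l.
(c) has ms = +1, but an electron's spin must be ±1/2.
The remaining sets (b), (d), (e) satisfy all four rules.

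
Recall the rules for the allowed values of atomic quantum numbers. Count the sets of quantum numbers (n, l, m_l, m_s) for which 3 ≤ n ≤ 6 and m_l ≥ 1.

Count contributing orbitals for each principal shell:
n=3 → 3; n=4 → 6; n=5 → 10; n=6 → 15.
Orbitals: 3 + 6 + 10 + 15 = 34. Including both spin states (m_s = ±1/2) gives 2 × 34 = 68 states.

68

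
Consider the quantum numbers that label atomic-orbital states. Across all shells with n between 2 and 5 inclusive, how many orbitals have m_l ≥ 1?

Treat each shell separately and count matching orbitals:
n=2 → 1; n=3 → 3; n=4 → 6; n=5 → 10.
Total orbitals: 1 + 3 + 6 + 10 = 20.

20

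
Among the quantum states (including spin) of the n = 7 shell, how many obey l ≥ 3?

80

With n = 7 the allowed l are 0, 1, …, 6.
Per l-value: l=3 → 7; l=4 → 9; l=5 → 11; l=6 → 13.
Orbitals: 7 + 9 + 11 + 13 = 40. Each orbital carries two spin states, so 40 × 2 = 80 states.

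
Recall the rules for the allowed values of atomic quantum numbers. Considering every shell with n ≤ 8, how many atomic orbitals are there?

204

Total orbitals = 1² + 2² + 3² + 4² + 5² + 6² + 7² + 8² = 204.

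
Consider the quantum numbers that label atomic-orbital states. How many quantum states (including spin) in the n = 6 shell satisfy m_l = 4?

Contributions: l=4 → 1; l=5 → 1.
Orbitals: 1 + 1 = 2. Each orbital carries two spin states, so 2 × 2 = 4 states.

4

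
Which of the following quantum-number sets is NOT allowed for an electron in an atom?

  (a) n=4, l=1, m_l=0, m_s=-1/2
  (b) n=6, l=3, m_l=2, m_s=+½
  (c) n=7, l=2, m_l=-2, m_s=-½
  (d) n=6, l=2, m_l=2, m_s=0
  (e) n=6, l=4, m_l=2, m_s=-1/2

(d)

(d) has m_s = 0, but an electron's spin must be ±1/2.
The remaining sets (a), (b), (c), (e) satisfy all four rules.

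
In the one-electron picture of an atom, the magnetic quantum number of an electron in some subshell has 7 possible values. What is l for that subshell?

m_l ranges over 2l+1 integers, so 2l+1 = 7 ⇒ l = 3.

l = 3 (f)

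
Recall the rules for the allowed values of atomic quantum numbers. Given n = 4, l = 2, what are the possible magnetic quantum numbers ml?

-2, -1, 0, 1, 2

ml takes every integer from −l to +l. With l = 2 that gives the 5 values -2, -1, 0, 1, 2.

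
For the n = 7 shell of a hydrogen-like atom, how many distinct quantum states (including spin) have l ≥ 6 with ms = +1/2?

For n = 7, l ranges over 0 … 6.
Per l-value: l=6 → 13.
Orbitals: 13. With ms fixed to a single value there is one state per orbital, giving 13 states.

13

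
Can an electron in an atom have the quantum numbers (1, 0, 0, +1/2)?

n = 1 is a positive integer. l = 0 satisfies 0 ≤ l ≤ n−1 = 0. m_l = 0 lies in the range −l … +l (here 0). m_s = +1/2 is one of ±1/2.
All four constraints are satisfied.

Yes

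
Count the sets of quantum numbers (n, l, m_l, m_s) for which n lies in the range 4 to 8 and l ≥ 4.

Per-shell orbital counts meeting the constraint:
n=5 → 9; n=6 → 20; n=7 → 33; n=8 → 48.
Orbitals: 9 + 20 + 33 + 48 = 110. Including both spin states (m_s = ±1/2) gives 2 × 110 = 220 states.

220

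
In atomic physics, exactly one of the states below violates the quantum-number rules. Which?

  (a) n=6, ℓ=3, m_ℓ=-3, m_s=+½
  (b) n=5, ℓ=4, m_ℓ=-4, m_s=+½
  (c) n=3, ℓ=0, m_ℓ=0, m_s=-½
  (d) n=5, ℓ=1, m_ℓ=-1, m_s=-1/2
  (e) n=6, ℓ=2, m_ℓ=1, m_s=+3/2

(e)

(e) has m_s = +3/2, but an electron's spin must be ±1/2.
The remaining sets (a), (b), (c), (d) satisfy all four rules.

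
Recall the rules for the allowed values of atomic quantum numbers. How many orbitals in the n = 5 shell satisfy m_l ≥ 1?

Go through l = 0, …, 4 (the values permitted for n = 5).
Contributions: l=1 → 1; l=2 → 2; l=3 → 3; l=4 → 4.
Total orbitals: 1 + 2 + 3 + 4 = 10.

10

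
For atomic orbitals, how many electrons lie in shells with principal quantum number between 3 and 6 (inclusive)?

Shell n has n² orbitals: 3²=9 + 4²=16 + 5²=25 + 6²=36 = 86 orbitals.
Two spin states per orbital: 2 × 86 = 172 electrons.

172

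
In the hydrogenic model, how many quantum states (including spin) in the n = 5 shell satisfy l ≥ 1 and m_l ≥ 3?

For n = 5, l ranges over 0 … 4.
Per l-value: l=3 → 1; l=4 → 2.
Orbitals: 1 + 2 = 3. Each orbital carries two spin states, so 3 × 2 = 6 states.

6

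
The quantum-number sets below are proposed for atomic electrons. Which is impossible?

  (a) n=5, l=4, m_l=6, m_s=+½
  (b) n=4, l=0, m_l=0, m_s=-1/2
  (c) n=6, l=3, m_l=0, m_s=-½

(a) has |m_l| = 6 > l = 4, violating −l ≤ m_l ≤ l.
The remaining sets (b), (c) satisfy all four rules.

(a)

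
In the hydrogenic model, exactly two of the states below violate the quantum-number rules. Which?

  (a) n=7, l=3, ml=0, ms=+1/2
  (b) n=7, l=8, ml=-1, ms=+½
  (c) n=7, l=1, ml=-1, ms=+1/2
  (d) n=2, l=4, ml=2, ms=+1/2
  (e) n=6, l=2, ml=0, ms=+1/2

(b) has l = 8 ≥ n = 7, violating 0 ≤ l ≤ n−1.
(d) has l = 4 ≥ n = 2, violating 0 ≤ l ≤ n−1.
The remaining sets (a), (c), (e) satisfy all four rules.

(b) and (d)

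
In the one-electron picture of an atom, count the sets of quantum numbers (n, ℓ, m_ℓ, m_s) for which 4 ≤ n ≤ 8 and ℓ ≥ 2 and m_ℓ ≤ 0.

190

Go shell by shell, enumerating (ℓ, m_ℓ) with ℓ ≥ 2 and m_ℓ ≤ 0:
n=4 → 7; n=5 → 12; n=6 → 18; n=7 → 25; n=8 → 33.
Orbitals: 7 + 12 + 18 + 25 + 33 = 95. Including both spin states (m_s = ±1/2) gives 2 × 95 = 190 states.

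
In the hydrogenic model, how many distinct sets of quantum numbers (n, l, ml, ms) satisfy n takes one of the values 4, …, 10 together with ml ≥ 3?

168

Per-shell orbital counts meeting the constraint:
n=4 → 1; n=5 → 3; n=6 → 6; n=7 → 10; n=8 → 15; n=9 → 21; n=10 → 28.
Orbitals: 1 + 3 + 6 + 10 + 15 + 21 + 28 = 84. Including both spin states (ms = ±1/2) gives 2 × 84 = 168 states.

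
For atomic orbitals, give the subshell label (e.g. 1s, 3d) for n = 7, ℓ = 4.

7g

ℓ = 4 corresponds to the letter 'g', so the subshell is 7g.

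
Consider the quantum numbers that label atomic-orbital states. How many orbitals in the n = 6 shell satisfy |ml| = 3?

6

The n = 6 shell has l = 0 through 5; check each.
Per l-value: l=3 → 2; l=4 → 2; l=5 → 2.
Total orbitals: 2 + 2 + 2 = 6.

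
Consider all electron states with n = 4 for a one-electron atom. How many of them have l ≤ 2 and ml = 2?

2

Go through l = 0, …, 3 (the values permitted for n = 4).
Per l-value: l=2 → 1.
Orbitals: 1. Each orbital carries two spin states, so 1 × 2 = 2 states.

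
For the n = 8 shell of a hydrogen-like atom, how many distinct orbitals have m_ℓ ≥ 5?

6

Go through ℓ = 0, …, 7 (the values permitted for n = 8).
Orbitals with m_ℓ ≥ 5, by ℓ: ℓ=5 → 1; ℓ=6 → 2; ℓ=7 → 3.
Total orbitals: 1 + 2 + 3 = 6.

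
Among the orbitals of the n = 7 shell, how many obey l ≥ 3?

With n = 7 the allowed l are 0, 1, …, 6.
Per l-value: l=3 → 7; l=4 → 9; l=5 → 11; l=6 → 13.
Total orbitals: 7 + 9 + 11 + 13 = 40.

40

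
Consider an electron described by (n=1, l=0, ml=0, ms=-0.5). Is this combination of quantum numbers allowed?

Valid

n = 1 is a positive integer. l = 0 satisfies 0 ≤ l ≤ n−1 = 0. ml = 0 lies in the range −l … +l (here 0). ms = -1/2 is one of ±1/2.
All four constraints are satisfied.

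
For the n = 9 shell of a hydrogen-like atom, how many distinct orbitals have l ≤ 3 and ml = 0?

4

Orbitals with l ≤ 3 and ml = 0, by l: l=0 → 1; l=1 → 1; l=2 → 1; l=3 → 1.
Total orbitals: 1 + 1 + 1 + 1 = 4.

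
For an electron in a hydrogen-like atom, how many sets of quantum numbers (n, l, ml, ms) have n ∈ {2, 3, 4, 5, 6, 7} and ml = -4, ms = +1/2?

Work shell by shell — for each n, count the (l, ml) pairs that satisfy ml = -4:
n=5 → 1; n=6 → 2; n=7 → 3.
Orbitals: 1 + 2 + 3 = 6. With ms fixed to +1/2 there is one state per orbital, so 6 states.

6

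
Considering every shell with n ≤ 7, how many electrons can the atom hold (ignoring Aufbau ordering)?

Total orbitals = 1² + 2² + 3² + 4² + 5² + 6² + 7² = 140. Doubling for spin gives 280 electrons.

280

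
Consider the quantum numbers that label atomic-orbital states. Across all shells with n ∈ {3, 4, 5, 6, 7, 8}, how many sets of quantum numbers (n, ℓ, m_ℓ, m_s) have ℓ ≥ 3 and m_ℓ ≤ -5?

Count contributing orbitals for each principal shell:
n=6 → 1; n=7 → 3; n=8 → 6.
Orbitals: 1 + 3 + 6 = 10. Including both spin states (m_s = ±1/2) gives 2 × 10 = 20 states.

20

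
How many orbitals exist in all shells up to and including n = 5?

Total orbitals = 1² + 2² + 3² + 4² + 5² = 55.

55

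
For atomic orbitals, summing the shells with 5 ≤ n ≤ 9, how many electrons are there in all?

510

Shell n has n² orbitals: 5²=25 + 6²=36 + 7²=49 + 8²=64 + 9²=81 = 255 orbitals.
Two spin states per orbital: 2 × 255 = 510 electrons.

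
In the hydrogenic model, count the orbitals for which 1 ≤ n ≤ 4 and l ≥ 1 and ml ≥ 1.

10

For each n in the range, tally the orbitals obeying l ≥ 1 and ml ≥ 1:
n=2 → 1; n=3 → 3; n=4 → 6.
Total orbitals: 1 + 3 + 6 = 10.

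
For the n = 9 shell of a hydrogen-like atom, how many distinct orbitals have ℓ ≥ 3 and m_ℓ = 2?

6

For n = 9, ℓ ranges over 0 … 8.
The (ℓ, m_ℓ) pairs meeting ℓ ≥ 3 and m_ℓ = 2 give: ℓ=3 → 1; ℓ=4 → 1; ℓ=5 → 1; ℓ=6 → 1; ℓ=7 → 1; ℓ=8 → 1.
Total orbitals: 1 + 1 + 1 + 1 + 1 + 1 = 6.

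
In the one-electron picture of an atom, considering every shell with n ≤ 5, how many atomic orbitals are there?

55

Total orbitals = 1² + 2² + 3² + 4² + 5² = 55.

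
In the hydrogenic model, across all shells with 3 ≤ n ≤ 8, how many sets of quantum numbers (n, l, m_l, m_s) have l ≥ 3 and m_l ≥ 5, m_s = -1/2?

Treat each shell separately and count matching orbitals:
n=6 → 1; n=7 → 3; n=8 → 6.
Orbitals: 1 + 3 + 6 = 10. With m_s fixed to -1/2 there is one state per orbital, so 10 states.

10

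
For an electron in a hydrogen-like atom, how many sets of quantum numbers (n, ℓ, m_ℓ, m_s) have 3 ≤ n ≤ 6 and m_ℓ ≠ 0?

136

Work shell by shell — for each n, count the (ℓ, m_ℓ) pairs that satisfy m_ℓ ≠ 0:
n=3 → 6; n=4 → 12; n=5 → 20; n=6 → 30.
Orbitals: 6 + 12 + 20 + 30 = 68. Including both spin states (m_s = ±1/2) gives 2 × 68 = 136 states.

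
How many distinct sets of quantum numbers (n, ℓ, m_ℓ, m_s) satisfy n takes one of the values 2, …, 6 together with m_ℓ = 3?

12

Work shell by shell — for each n, count the (ℓ, m_ℓ) pairs that satisfy m_ℓ = 3:
n=4 → 1; n=5 → 2; n=6 → 3.
Orbitals: 1 + 2 + 3 = 6. Including both spin states (m_s = ±1/2) gives 2 × 6 = 12 states.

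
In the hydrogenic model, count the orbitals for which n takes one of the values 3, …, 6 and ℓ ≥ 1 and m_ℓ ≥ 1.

Treat each shell separately and count matching orbitals:
n=3 → 3; n=4 → 6; n=5 → 10; n=6 → 15.
Total orbitals: 3 + 6 + 10 + 15 = 34.

34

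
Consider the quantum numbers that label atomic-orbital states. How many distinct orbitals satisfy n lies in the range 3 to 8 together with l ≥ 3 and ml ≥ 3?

Work shell by shell — for each n, count the (l, ml) pairs that satisfy l ≥ 3 and ml ≥ 3:
n=4 → 1; n=5 → 3; n=6 → 6; n=7 → 10; n=8 → 15.
Total orbitals: 1 + 3 + 6 + 10 + 15 = 35.

35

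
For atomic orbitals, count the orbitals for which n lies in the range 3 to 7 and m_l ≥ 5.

4

Work shell by shell — for each n, count the (l, m_l) pairs that satisfy m_l ≥ 5:
n=6 → 1; n=7 → 3.
Total orbitals: 1 + 3 = 4.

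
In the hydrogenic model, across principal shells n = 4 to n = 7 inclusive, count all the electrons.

252

Shell n has n² orbitals: 4²=16 + 5²=25 + 6²=36 + 7²=49 = 126 orbitals.
Two spin states per orbital: 2 × 126 = 252 electrons.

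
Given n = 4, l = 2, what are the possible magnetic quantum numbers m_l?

m_l takes every integer from −l to +l. With l = 2 that gives the 5 values -2, -1, 0, 1, 2.

-2, -1, 0, 1, 2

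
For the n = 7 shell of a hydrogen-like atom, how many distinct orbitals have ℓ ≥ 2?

With n = 7 the allowed ℓ are 0, 1, …, 6.
Contributions: ℓ=2 → 5; ℓ=3 → 7; ℓ=4 → 9; ℓ=5 → 11; ℓ=6 → 13.
Total orbitals: 5 + 7 + 9 + 11 + 13 = 45.

45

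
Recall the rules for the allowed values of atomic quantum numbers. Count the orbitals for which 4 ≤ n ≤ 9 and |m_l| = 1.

66

Per-shell orbital counts meeting the constraint:
n=4 → 6; n=5 → 8; n=6 → 10; n=7 → 12; n=8 → 14; n=9 → 16.
Total orbitals: 6 + 8 + 10 + 12 + 14 + 16 = 66.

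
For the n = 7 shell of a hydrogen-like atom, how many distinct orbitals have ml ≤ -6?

Per l-value: l=6 → 1.
Total orbitals: 1.

1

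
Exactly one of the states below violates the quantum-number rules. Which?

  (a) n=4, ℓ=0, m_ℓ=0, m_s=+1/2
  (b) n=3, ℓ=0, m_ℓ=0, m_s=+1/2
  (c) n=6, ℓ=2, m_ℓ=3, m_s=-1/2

(c)

(c) has |m_ℓ| = 3 > ℓ = 2, violating −ℓ ≤ m_ℓ ≤ ℓ.
The remaining sets (a), (b) satisfy all four rules.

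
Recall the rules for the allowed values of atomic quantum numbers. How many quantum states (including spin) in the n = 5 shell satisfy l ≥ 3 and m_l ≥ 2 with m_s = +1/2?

5

For n = 5, l ranges over 0 … 4.
Orbitals with l ≥ 3 and m_l ≥ 2, by l: l=3 → 2; l=4 → 3.
Orbitals: 2 + 3 = 5. With m_s fixed to a single value there is one state per orbital, giving 5 states.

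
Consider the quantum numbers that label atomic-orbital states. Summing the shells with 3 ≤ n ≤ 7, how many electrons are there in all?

Shell n has n² orbitals: 3²=9 + 4²=16 + 5²=25 + 6²=36 + 7²=49 = 135 orbitals.
Two spin states per orbital: 2 × 135 = 270 electrons.

270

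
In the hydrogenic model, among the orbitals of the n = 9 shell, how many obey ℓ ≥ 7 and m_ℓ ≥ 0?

Contributions: ℓ=7 → 8; ℓ=8 → 9.
Total orbitals: 8 + 9 = 17.

17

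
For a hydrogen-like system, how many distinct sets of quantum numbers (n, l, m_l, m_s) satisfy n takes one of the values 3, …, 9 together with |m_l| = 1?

Go shell by shell, enumerating (l, m_l) with |m_l| = 1:
n=3 → 4; n=4 → 6; n=5 → 8; n=6 → 10; n=7 → 12; n=8 → 14; n=9 → 16.
Orbitals: 4 + 6 + 8 + 10 + 12 + 14 + 16 = 70. Including both spin states (m_s = ±1/2) gives 2 × 70 = 140 states.

140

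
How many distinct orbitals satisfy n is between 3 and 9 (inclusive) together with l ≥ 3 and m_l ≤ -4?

Treat each shell separately and count matching orbitals:
n=5 → 1; n=6 → 3; n=7 → 6; n=8 → 10; n=9 → 15.
Total orbitals: 1 + 3 + 6 + 10 + 15 = 35.

35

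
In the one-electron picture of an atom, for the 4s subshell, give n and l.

n = 4, l = 0

The leading integer gives n = 4; the letter 's' means l = 0.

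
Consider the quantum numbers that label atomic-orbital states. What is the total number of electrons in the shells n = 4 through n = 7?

Shell n has n² orbitals: 4²=16 + 5²=25 + 6²=36 + 7²=49 = 126 orbitals.
Two spin states per orbital: 2 × 126 = 252 electrons.

252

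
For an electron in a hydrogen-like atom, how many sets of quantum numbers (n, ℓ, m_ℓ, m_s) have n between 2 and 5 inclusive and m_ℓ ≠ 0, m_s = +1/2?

40

Work shell by shell — for each n, count the (ℓ, m_ℓ) pairs that satisfy m_ℓ ≠ 0:
n=2 → 2; n=3 → 6; n=4 → 12; n=5 → 20.
Orbitals: 2 + 6 + 12 + 20 = 40. With m_s fixed to +1/2 there is one state per orbital, so 40 states.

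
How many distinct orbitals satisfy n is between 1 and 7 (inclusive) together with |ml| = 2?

30

Treat each shell separately and count matching orbitals:
n=3 → 2; n=4 → 4; n=5 → 6; n=6 → 8; n=7 → 10.
Total orbitals: 2 + 4 + 6 + 8 + 10 = 30.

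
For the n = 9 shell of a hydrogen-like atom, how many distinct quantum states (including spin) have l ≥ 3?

Go through l = 0, …, 8 (the values permitted for n = 9).
Contributions: l=3 → 7; l=4 → 9; l=5 → 11; l=6 → 13; l=7 → 15; l=8 → 17.
Orbitals: 7 + 9 + 11 + 13 + 15 + 17 = 72. Each orbital carries two spin states, so 72 × 2 = 144 states.

144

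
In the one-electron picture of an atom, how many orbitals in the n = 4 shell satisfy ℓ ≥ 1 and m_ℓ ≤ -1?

The n = 4 shell has ℓ = 0 through 3; check each.
The (ℓ, m_ℓ) pairs meeting ℓ ≥ 1 and m_ℓ ≤ -1 give: ℓ=1 → 1; ℓ=2 → 2; ℓ=3 → 3.
Total orbitals: 1 + 2 + 3 = 6.

6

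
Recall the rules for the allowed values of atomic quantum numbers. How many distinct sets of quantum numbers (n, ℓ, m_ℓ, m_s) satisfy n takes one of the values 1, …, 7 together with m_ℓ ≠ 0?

224

Count contributing orbitals for each principal shell:
n=2 → 2; n=3 → 6; n=4 → 12; n=5 → 20; n=6 → 30; n=7 → 42.
Orbitals: 2 + 6 + 12 + 20 + 30 + 42 = 112. Including both spin states (m_s = ±1/2) gives 2 × 112 = 224 states.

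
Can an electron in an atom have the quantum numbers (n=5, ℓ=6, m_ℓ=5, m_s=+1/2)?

The orbital quantum number must satisfy 0 ≤ ℓ ≤ n−1. With n = 5 the allowed ℓ values are 0, 1, 2, 3, 4, so ℓ = 6 is out of range.

Invalid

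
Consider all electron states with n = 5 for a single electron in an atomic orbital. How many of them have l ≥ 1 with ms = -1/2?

24

For n = 5, l ranges over 0 … 4.
Per l-value: l=1 → 3; l=2 → 5; l=3 → 7; l=4 → 9.
Orbitals: 3 + 5 + 7 + 9 = 24. With ms fixed to a single value there is one state per orbital, giving 24 states.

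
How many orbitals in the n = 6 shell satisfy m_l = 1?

5

Go through l = 0, …, 5 (the values permitted for n = 6).
Per l-value: l=1 → 1; l=2 → 1; l=3 → 1; l=4 → 1; l=5 → 1.
Total orbitals: 1 + 1 + 1 + 1 + 1 = 5.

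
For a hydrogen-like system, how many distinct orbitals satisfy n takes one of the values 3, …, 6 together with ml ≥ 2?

Go shell by shell, enumerating (l, ml) with ml ≥ 2:
n=3 → 1; n=4 → 3; n=5 → 6; n=6 → 10.
Total orbitals: 1 + 3 + 6 + 10 = 20.

20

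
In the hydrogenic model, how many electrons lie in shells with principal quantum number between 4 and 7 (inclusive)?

Shell n has n² orbitals: 4²=16 + 5²=25 + 6²=36 + 7²=49 = 126 orbitals.
Two spin states per orbital: 2 × 126 = 252 electrons.

252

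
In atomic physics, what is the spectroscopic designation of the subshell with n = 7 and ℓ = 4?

ℓ = 4 corresponds to the letter 'g', so the subshell is 7g.

7g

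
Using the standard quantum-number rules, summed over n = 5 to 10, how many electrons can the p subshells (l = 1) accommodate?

36

A p subshell (l = 1) exists for every n ≥ 2, so shells n = 5, 6, 7, 8, 9, 10 each contribute one — 6 subshells.
Since each p subshell holds 2(2·1+1) = 6 electrons, the total is 6 × 6 = 36.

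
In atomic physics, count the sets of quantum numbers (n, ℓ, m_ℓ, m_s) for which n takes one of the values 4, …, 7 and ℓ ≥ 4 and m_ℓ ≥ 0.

68

For each n in the range, tally the orbitals obeying ℓ ≥ 4 and m_ℓ ≥ 0:
n=5 → 5; n=6 → 11; n=7 → 18.
Orbitals: 5 + 11 + 18 = 34. Including both spin states (m_s = ±1/2) gives 2 × 34 = 68 states.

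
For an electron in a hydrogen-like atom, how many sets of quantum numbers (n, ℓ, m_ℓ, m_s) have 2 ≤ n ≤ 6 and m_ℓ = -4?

6

Count contributing orbitals for each principal shell:
n=5 → 1; n=6 → 2.
Orbitals: 1 + 2 = 3. Including both spin states (m_s = ±1/2) gives 2 × 3 = 6 states.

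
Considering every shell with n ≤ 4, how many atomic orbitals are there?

Total orbitals = 1² + 2² + 3² + 4² = 30.

30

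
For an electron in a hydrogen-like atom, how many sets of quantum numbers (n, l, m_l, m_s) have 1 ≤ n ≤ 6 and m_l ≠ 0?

140

Work shell by shell — for each n, count the (l, m_l) pairs that satisfy m_l ≠ 0:
n=2 → 2; n=3 → 6; n=4 → 12; n=5 → 20; n=6 → 30.
Orbitals: 2 + 6 + 12 + 20 + 30 = 70. Including both spin states (m_s = ±1/2) gives 2 × 70 = 140 states.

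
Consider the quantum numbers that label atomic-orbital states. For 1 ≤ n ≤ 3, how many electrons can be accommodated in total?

28

Total orbitals = 1² + 2² + 3² = 14. Doubling for spin gives 28 electrons.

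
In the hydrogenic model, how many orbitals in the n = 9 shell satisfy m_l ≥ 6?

Orbitals with m_l ≥ 6, by l: l=6 → 1; l=7 → 2; l=8 → 3.
Total orbitals: 1 + 2 + 3 = 6.

6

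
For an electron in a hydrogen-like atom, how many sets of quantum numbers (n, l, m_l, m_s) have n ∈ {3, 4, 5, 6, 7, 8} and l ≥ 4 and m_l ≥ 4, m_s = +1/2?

20

Work shell by shell — for each n, count the (l, m_l) pairs that satisfy l ≥ 4 and m_l ≥ 4:
n=5 → 1; n=6 → 3; n=7 → 6; n=8 → 10.
Orbitals: 1 + 3 + 6 + 10 = 20. With m_s fixed to +1/2 there is one state per orbital, so 20 states.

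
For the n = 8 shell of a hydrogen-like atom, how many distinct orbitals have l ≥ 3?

The (l, m_l) pairs meeting l ≥ 3 give: l=3 → 7; l=4 → 9; l=5 → 11; l=6 → 13; l=7 → 15.
Total orbitals: 7 + 9 + 11 + 13 + 15 = 55.

55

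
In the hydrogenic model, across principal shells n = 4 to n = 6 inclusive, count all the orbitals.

Shell n has n² orbitals: 4²=16 + 5²=25 + 6²=36 = 77 orbitals.

77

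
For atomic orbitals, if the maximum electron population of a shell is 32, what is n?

n = 4

2n² = 32 ⇒ n² = 16 ⇒ n = 4.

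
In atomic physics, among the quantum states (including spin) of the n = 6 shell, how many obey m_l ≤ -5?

With n = 6 the allowed l are 0, 1, …, 5.
The (l, m_l) pairs meeting m_l ≤ -5 give: l=5 → 1.
Orbitals: 1. Each orbital carries two spin states, so 1 × 2 = 2 states.

2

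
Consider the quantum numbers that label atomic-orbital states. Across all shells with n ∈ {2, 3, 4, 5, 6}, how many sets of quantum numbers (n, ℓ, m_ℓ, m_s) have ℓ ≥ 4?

For each n in the range, tally the orbitals obeying ℓ ≥ 4:
n=5 → 9; n=6 → 20.
Orbitals: 9 + 20 = 29. Including both spin states (m_s = ±1/2) gives 2 × 29 = 58 states.

58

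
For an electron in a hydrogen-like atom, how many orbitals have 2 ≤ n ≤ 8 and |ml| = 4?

For each n in the range, tally the orbitals obeying |ml| = 4:
n=5 → 2; n=6 → 4; n=7 → 6; n=8 → 8.
Total orbitals: 2 + 4 + 6 + 8 = 20.

20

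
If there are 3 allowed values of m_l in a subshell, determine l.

m_l ranges over 2l+1 integers, so 2l+1 = 3 ⇒ l = 1.

l = 1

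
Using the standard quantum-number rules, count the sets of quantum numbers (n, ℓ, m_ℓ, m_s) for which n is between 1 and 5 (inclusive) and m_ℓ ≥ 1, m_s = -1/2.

20

Treat each shell separately and count matching orbitals:
n=2 → 1; n=3 → 3; n=4 → 6; n=5 → 10.
Orbitals: 1 + 3 + 6 + 10 = 20. With m_s fixed to -1/2 there is one state per orbital, so 20 states.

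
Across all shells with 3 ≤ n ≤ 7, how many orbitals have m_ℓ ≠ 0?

110

Per-shell orbital counts meeting the constraint:
n=3 → 6; n=4 → 12; n=5 → 20; n=6 → 30; n=7 → 42.
Total orbitals: 6 + 12 + 20 + 30 + 42 = 110.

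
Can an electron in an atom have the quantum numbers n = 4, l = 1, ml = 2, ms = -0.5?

Invalid

The magnetic quantum number must satisfy −l ≤ ml ≤ l. With l = 1, ml can only be -1, 0, 1, so ml = 2 is forbidden.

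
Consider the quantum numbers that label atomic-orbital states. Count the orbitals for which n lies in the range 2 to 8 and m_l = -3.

15

Work shell by shell — for each n, count the (l, m_l) pairs that satisfy m_l = -3:
n=4 → 1; n=5 → 2; n=6 → 3; n=7 → 4; n=8 → 5.
Total orbitals: 1 + 2 + 3 + 4 + 5 = 15.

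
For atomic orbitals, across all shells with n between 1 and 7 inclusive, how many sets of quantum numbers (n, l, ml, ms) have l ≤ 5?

254

Work shell by shell — for each n, count the (l, ml) pairs that satisfy l ≤ 5:
n=1 → 1; n=2 → 4; n=3 → 9; n=4 → 16; n=5 → 25; n=6 → 36; n=7 → 36.
Orbitals: 1 + 4 + 9 + 16 + 25 + 36 + 36 = 127. Including both spin states (ms = ±1/2) gives 2 × 127 = 254 states.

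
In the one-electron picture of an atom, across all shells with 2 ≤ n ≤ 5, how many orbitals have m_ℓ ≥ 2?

10

Count contributing orbitals for each principal shell:
n=3 → 1; n=4 → 3; n=5 → 6.
Total orbitals: 1 + 3 + 6 = 10.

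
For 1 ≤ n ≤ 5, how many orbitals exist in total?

55

Total orbitals = 1² + 2² + 3² + 4² + 5² = 55.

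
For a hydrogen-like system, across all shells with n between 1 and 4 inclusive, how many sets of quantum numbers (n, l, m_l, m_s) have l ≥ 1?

52

Count contributing orbitals for each principal shell:
n=2 → 3; n=3 → 8; n=4 → 15.
Orbitals: 3 + 8 + 15 = 26. Including both spin states (m_s = ±1/2) gives 2 × 26 = 52 states.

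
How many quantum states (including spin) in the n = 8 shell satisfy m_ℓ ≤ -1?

56

For n = 8, ℓ ranges over 0 … 7.
Contributions: ℓ=1 → 1; ℓ=2 → 2; ℓ=3 → 3; ℓ=4 → 4; ℓ=5 → 5; ℓ=6 → 6; ℓ=7 → 7.
Orbitals: 1 + 2 + 3 + 4 + 5 + 6 + 7 = 28. Each orbital carries two spin states, so 28 × 2 = 56 states.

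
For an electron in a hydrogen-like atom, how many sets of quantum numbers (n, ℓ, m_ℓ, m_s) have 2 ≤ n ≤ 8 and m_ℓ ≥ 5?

20

Per-shell orbital counts meeting the constraint:
n=6 → 1; n=7 → 3; n=8 → 6.
Orbitals: 1 + 3 + 6 = 10. Including both spin states (m_s = ±1/2) gives 2 × 10 = 20 states.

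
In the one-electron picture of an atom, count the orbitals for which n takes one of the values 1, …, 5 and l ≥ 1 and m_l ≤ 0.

30

Per-shell orbital counts meeting the constraint:
n=2 → 2; n=3 → 5; n=4 → 9; n=5 → 14.
Total orbitals: 2 + 5 + 9 + 14 = 30.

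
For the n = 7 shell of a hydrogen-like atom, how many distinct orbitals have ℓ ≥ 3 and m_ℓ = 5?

Go through ℓ = 0, …, 6 (the values permitted for n = 7).
Orbitals with ℓ ≥ 3 and m_ℓ = 5, by ℓ: ℓ=5 → 1; ℓ=6 → 1.
Total orbitals: 1 + 1 = 2.

2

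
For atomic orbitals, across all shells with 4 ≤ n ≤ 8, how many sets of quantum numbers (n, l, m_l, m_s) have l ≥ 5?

148

Treat each shell separately and count matching orbitals:
n=6 → 11; n=7 → 24; n=8 → 39.
Orbitals: 11 + 24 + 39 = 74. Including both spin states (m_s = ±1/2) gives 2 × 74 = 148 states.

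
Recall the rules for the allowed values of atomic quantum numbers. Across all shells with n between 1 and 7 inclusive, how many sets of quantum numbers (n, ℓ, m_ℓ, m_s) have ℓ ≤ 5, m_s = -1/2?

127

Work shell by shell — for each n, count the (ℓ, m_ℓ) pairs that satisfy ℓ ≤ 5:
n=1 → 1; n=2 → 4; n=3 → 9; n=4 → 16; n=5 → 25; n=6 → 36; n=7 → 36.
Orbitals: 1 + 4 + 9 + 16 + 25 + 36 + 36 = 127. With m_s fixed to -1/2 there is one state per orbital, so 127 states.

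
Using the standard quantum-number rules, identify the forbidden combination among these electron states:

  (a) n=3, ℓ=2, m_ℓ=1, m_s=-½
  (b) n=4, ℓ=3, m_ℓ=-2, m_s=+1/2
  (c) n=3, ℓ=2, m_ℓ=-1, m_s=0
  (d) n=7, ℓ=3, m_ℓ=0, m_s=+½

(c) has m_s = 0, but an electron's spin must be ±1/2.
The remaining sets (a), (b), (d) satisfy all four rules.

(c)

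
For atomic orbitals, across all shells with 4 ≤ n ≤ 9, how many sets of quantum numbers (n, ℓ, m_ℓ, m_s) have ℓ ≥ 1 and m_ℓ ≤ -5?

Per-shell orbital counts meeting the constraint:
n=6 → 1; n=7 → 3; n=8 → 6; n=9 → 10.
Orbitals: 1 + 3 + 6 + 10 = 20. Including both spin states (m_s = ±1/2) gives 2 × 20 = 40 states.

40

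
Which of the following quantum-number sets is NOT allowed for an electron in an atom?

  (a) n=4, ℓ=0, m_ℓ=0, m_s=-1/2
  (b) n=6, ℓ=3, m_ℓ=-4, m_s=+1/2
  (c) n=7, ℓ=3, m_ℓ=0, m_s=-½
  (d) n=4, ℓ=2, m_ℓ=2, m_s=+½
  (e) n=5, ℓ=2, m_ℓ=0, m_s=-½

(b) has |m_ℓ| = 4 > ℓ = 3, violating −ℓ ≤ m_ℓ ≤ ℓ.
The remaining sets (a), (c), (d), (e) satisfy all four rules.

(b)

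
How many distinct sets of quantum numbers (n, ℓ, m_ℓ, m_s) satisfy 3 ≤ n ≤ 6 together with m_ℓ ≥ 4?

Go shell by shell, enumerating (ℓ, m_ℓ) with m_ℓ ≥ 4:
n=5 → 1; n=6 → 3.
Orbitals: 1 + 3 = 4. Including both spin states (m_s = ±1/2) gives 2 × 4 = 8 states.

8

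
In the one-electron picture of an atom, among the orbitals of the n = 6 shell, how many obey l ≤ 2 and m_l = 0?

3

The n = 6 shell has l = 0 through 5; check each.
The (l, m_l) pairs meeting l ≤ 2 and m_l = 0 give: l=0 → 1; l=1 → 1; l=2 → 1.
Total orbitals: 1 + 1 + 1 = 3.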